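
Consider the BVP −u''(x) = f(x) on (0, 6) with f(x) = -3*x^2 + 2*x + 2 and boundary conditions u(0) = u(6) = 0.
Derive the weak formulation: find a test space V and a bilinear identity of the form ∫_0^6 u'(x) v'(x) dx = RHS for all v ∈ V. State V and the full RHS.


V = H^1_0(0, 6) (so v(0) = v(6) = 0); weak form: ∫_0^6 u'v' dx = ∫_0^6 (-3*x^2 + 2*x + 2) v dx for all v ∈ V.

Multiply both sides by a test function v and integrate from 0 to 6:
  ∫_0^6 −u''(x) v(x) dx = ∫_0^6 f(x) v(x) dx.
Integrate the LHS by parts once:
  ∫_0^6 −u'' v dx = −[u'(x) v(x)]_0^6 + ∫_0^6 u'(x) v'(x) dx.
Thus ∫_0^6 u'(x) v'(x) dx = ∫_0^6 f(x) v(x) dx + [u'(x) v(x)]_0^6.
Choose V so that boundary terms are either known or forced to vanish.
u is Dirichlet: u(0) = u(6) = 0. Let V = H^1_0(0, 6); then v(0) = v(6) = 0, and [u' v]_0^6 = 0.
Weak formulation: find u (satisfying any essential BC) such that ∫_0^6 u'(x) v'(x) dx = ∫_0^6 f v dx for all v ∈ V.
Substituting f(x) = -3*x^2 + 2*x + 2, the right-hand side is ∫_0^6 (-3*x^2 + 2*x + 2) v dx.


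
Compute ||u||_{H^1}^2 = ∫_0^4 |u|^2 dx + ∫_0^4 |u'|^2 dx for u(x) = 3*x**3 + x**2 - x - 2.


||u||_{H^1}^2 = 4388084/105

The H^1 norm (squared) on an interval (0, L) is
  ||u||_{H^1}^2 = ∫_0^L u(x)^2 dx + ∫_0^L u'(x)^2 dx.
Compute u'(x) = 9*x**2 + 2*x - 1.
Then u(x)^2 = 9*x**6 + 6*x**5 - 5*x**4 - 14*x**3 - 3*x**2 + 4*x + 4 and u'(x)^2 = 81*x**4 + 36*x**3 - 14*x**2 - 4*x + 1.
Integrate each monomial from 0 to 4 using ∫_0^4 c·x^n dx = c·4^(n+1)/(n+1):
  ∫_0^4 u(x)^2 dx = ∫_0^4 (9*x^6 + 6*x^5 - 5*x^4 - 14*x^3 - 3*x^2 + 4*x + 4) dx. Term by term:
    ∫_0^4 9*x^6 dx = 147456/7;  ∫_0^4 6*x^5 dx = 4096;  ∫_0^4 -5*x^4 dx = -1024;
    ∫_0^4 -14*x^3 dx = -896;  ∫_0^4 -3*x^2 dx = -64;  ∫_0^4 4*x dx = 32;
    ∫_0^4 4 dx = 16.
  Sum: 147456/7 + 4096 − 1024 − 896 − 64 + 32 + 16 = 162576/7.
  ∫_0^4 u'(x)^2 dx = ∫_0^4 (81*x^4 + 36*x^3 - 14*x^2 - 4*x + 1) dx. Term by term:
    ∫_0^4 81*x^4 dx = 82944/5;  ∫_0^4 36*x^3 dx = 2304;  ∫_0^4 -14*x^2 dx = -896/3;
    ∫_0^4 -4*x dx = -32;  ∫_0^4 1 dx = 4.
  Sum: 82944/5 + 2304 − 896/3 − 32 + 4 = 278492/15.
Adding: ||u||_{H^1}^2 = 162576/7 + 278492/15 = 4388084/105.


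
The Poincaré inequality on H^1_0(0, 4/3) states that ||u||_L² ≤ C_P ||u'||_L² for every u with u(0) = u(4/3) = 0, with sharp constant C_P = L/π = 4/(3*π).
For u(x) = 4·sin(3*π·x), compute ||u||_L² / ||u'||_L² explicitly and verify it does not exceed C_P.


||u||_L² / ||u'||_L² = 1/(3*π) < C_P = 4/(3*π).

u(x) = 4·sin(3*π·x), so u'(x) = 12*π*cos(3*π*x).
Writing u(x) = A·sin(kπx/L) with A = 4 and k = 4, use ∫_0^L sin²(kπx/L) dx = L/2 and ∫_0^L cos²(kπx/L) dx = L/2.
u² = 16·sin²(3*π·x) and (u')² = 144*π^2·cos²(3*π·x), and each of sin², cos² integrates to L/2 = 2/3 over (0, 4/3).
∫_0^4/3 u² dx = 32/3, so ||u||_L² = 4*sqrt(6)/3.
∫_0^4/3 (u')² dx = 96*π^2, so ||u'||_L² = 4*sqrt(6)*π.
Ratio ||u||_L² / ||u'||_L² = 1/(3*π).
Sharp Poincaré constant on H^1_0(0, 4/3) is C_P = L/π = 4/(3*π), achieved by sin(3*π/4·x).
This is the k = 4 harmonic; the ratio L/(kπ) is strictly less than C_P = L/π, consistent with the sharp inequality ||u||_L² ≤ C_P ||u'||_L².


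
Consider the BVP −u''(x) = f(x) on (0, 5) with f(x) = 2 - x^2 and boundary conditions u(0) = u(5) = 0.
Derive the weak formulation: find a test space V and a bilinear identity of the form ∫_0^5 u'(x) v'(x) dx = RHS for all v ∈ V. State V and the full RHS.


V = H^1_0(0, 5) (so v(0) = v(5) = 0); weak form: ∫_0^5 u'v' dx = ∫_0^5 (2 - x^2) v dx for all v ∈ V.

Multiply both sides by a test function v and integrate from 0 to 5:
  ∫_0^5 −u''(x) v(x) dx = ∫_0^5 f(x) v(x) dx.
Integrate the LHS by parts once:
  ∫_0^5 −u'' v dx = −[u'(x) v(x)]_0^5 + ∫_0^5 u'(x) v'(x) dx.
Thus ∫_0^5 u'(x) v'(x) dx = ∫_0^5 f(x) v(x) dx + [u'(x) v(x)]_0^5.
Choose V so that boundary terms are either known or forced to vanish.
u is Dirichlet: u(0) = u(5) = 0. Let V = H^1_0(0, 5); then v(0) = v(5) = 0, and [u' v]_0^5 = 0.
Weak formulation: find u (satisfying any essential BC) such that ∫_0^5 u'(x) v'(x) dx = ∫_0^5 f v dx for all v ∈ V.
Substituting f(x) = 2 - x^2, the right-hand side is ∫_0^5 (2 - x^2) v dx.


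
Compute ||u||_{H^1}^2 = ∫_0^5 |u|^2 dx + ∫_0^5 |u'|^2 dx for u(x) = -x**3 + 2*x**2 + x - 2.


||u||_{H^1}^2 = 111700/21

The H^1 norm (squared) on an interval (0, L) is
  ||u||_{H^1}^2 = ∫_0^L u(x)^2 dx + ∫_0^L u'(x)^2 dx.
Compute u'(x) = -3*x**2 + 4*x + 1.
Then u(x)^2 = x**6 - 4*x**5 + 2*x**4 + 8*x**3 - 7*x**2 - 4*x + 4 and u'(x)^2 = 9*x**4 - 24*x**3 + 10*x**2 + 8*x + 1.
Integrate each monomial from 0 to 5 using ∫_0^5 c·x^n dx = c·5^(n+1)/(n+1):
  ∫_0^5 u(x)^2 dx = ∫_0^5 (x^6 - 4*x^5 + 2*x^4 + 8*x^3 - 7*x^2 - 4*x + 4) dx. Term by term:
    ∫_0^5 x^6 dx = 78125/7;  ∫_0^5 -4*x^5 dx = -31250/3;  ∫_0^5 2*x^4 dx = 1250;
    ∫_0^5 8*x^3 dx = 1250;  ∫_0^5 -7*x^2 dx = -875/3;  ∫_0^5 -4*x dx = -50;
    ∫_0^5 4 dx = 20.
  Sum: 78125/7 − 31250/3 + 1250 + 1250 − 875/3 − 50 + 20 = 61370/21.
  ∫_0^5 u'(x)^2 dx = ∫_0^5 (9*x^4 - 24*x^3 + 10*x^2 + 8*x + 1) dx. Term by term:
    ∫_0^5 9*x^4 dx = 5625;  ∫_0^5 -24*x^3 dx = -3750;  ∫_0^5 10*x^2 dx = 1250/3;
    ∫_0^5 8*x dx = 100;  ∫_0^5 1 dx = 5.
  Sum: 5625 − 3750 + 1250/3 + 100 + 5 = 7190/3.
Adding: ||u||_{H^1}^2 = 61370/21 + 7190/3 = 111700/21.


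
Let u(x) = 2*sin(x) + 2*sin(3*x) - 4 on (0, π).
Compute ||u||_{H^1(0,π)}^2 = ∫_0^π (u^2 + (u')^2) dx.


||u||_{H^1(0,π)}^2 = -128/3 + 40*π

u'(x) = 2*cos(x) + 6*cos(3*x).
Expand u² and (u')² and integrate term by term on (0, π), using: for integers n ≥ 1, ∫_0^π sin²(nx) dx = ∫_0^π cos²(nx) dx = π/2; for n ≠ n', ∫_0^π sin(nx)sin(n'x) dx = ∫_0^π cos(nx)cos(n'x) dx = 0; and by product-to-sum, ∫_0^π sin(nx)cos(n'x) dx = ½∫_0^π [sin((n+n')x) + sin((n−n')x)] dx, which is 0 when n+n' is even and 2n/(n²−n'²) when n+n' is odd (it need not vanish on (0, π)). For the constant mode: ∫_0^π 1 dx = π, ∫_0^π cos(nx) dx = 0, ∫_0^π sin(nx) dx = (1−(−1)^n)/n.
  u² squared terms: (-4)²·∫1 dx = 16·π = 16*π;  (2)²·∫sin(x)² dx = 4·π/2 = 2*π;  (2)²·∫sin(3x)² dx = 4·π/2 = 2*π.
  u² cross terms: 2·(-4)·(2)·∫1·sin(x) dx = -16·(2) = -32;  2·(-4)·(2)·∫1·sin(3x) dx = -16·(2/3) = -32/3;  2·(2)·(2)·∫sin(x)·sin(3x) dx = 8·(0) = 0.
  So ∫_0^π u² dx = 16*π + 2*π + 2*π − 32 − 32/3 + 0 = -128/3 + 20*π.
  (u')² squared terms: (2)²·∫cos(x)² dx = 4·π/2 = 2*π;  (6)²·∫cos(3x)² dx = 36·π/2 = 18*π.
  (u')² cross terms: 2·(2)·(6)·∫cos(x)·cos(3x) dx = 24·(0) = 0.
  So ∫_0^π (u')² dx = 2*π + 18*π + 0 = 20*π.
||u||_{H^1}^2 = (-128/3 + 20*π) + (20*π) = -128/3 + 40*π.


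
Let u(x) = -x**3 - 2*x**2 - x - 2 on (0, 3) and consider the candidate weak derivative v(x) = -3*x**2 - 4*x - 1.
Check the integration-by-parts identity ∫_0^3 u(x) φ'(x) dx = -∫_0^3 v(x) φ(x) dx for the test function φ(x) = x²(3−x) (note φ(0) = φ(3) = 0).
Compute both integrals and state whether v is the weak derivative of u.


LHS = 513/4, RHS = 513/4. Yes, v = u' weakly.

u(x) = -x**3 - 2*x**2 - x - 2, classical derivative u'(x) = -3*x**2 - 4*x - 1.
φ(x) = x²(3−x), so φ'(x) = 3*x*(2 - x).
Note φ(0) = φ(3) = 0, so the boundary term u·φ vanishes.
LHS = ∫_0^3 u(x) φ'(x) dx = ∫_0^3 (3*x^5 - 9*x^3 - 12*x) dx. Term by term:
  ∫_0^3 3*x^5 dx = 729/2;  ∫_0^3 -9*x^3 dx = -729/4;  ∫_0^3 -12*x dx = -54.
Sum: 729/2 − 729/4 − 54 = 513/4.
So LHS = 513/4.
∫_0^3 v(x) φ(x) dx = ∫_0^3 (3*x^5 - 5*x^4 - 11*x^3 - 3*x^2) dx. Term by term:
  ∫_0^3 3*x^5 dx = 729/2;  ∫_0^3 -5*x^4 dx = -243;  ∫_0^3 -11*x^3 dx = -891/4;
  ∫_0^3 -3*x^2 dx = -27.
Sum: 729/2 − 243 − 891/4 − 27 = -513/4.
So RHS = -∫_0^3 v(x) φ(x) dx = 513/4.
LHS = RHS, so the identity holds for this test φ.
Moreover u is smooth here and v(x) = u'(x) = -3*x**2 - 4*x - 1 pointwise, so the identity holds for every test function. Hence v is the weak derivative of u.


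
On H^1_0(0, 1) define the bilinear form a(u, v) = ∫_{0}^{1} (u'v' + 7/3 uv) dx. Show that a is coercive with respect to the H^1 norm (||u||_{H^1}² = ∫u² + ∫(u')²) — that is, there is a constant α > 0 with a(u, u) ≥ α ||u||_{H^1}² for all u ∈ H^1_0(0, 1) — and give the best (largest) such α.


α = 1

Coercivity of a(·,·) on H^1_0(0, 1) means a(u, u) ≥ α ||u||_{H^1}² for every u ∈ H^1_0.
The interval has length L = 1, and Poincaré/coercivity depend only on L. Here a(u, u) = ∫(u')² + (7/3)·∫u².
Here c = 7/3 ≥ 1, so a(u,u) = ∫(u')² + c∫u² ≥ ∫(u')² + ∫u² = ||u||_{H^1}², i.e. α = 1 works. No larger α is possible: a(u,u) ≥ α||u||_{H^1}² means (1−α)∫(u')² ≥ (α−c)∫u², and for the modes u_n = sin(nπ(x−x₀)/L) (x₀ the left endpoint) one has ∫u_n²/∫(u_n')² = (L/(nπ))² → 0, so a(u_n,u_n)/||u_n||_{H^1}² → 1. Hence the optimal constant is α = 1.
Therefore α = 1.


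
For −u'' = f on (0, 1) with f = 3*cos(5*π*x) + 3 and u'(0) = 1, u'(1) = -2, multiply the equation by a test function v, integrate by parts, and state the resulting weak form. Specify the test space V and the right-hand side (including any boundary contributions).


V = H^1(0, 1) (v unrestricted at boundary; u is determined up to an additive constant); weak form: ∫_0^1 u'v' dx = ∫_0^1 (3*cos(5*π*x) + 3) v dx − 2·v(1) − v(0) for all v ∈ V.

Multiply both sides by a test function v and integrate from 0 to 1:
  ∫_0^1 −u''(x) v(x) dx = ∫_0^1 f(x) v(x) dx.
Integrate the LHS by parts once:
  ∫_0^1 −u'' v dx = −[u'(x) v(x)]_0^1 + ∫_0^1 u'(x) v'(x) dx.
Thus ∫_0^1 u'(x) v'(x) dx = ∫_0^1 f(x) v(x) dx + [u'(x) v(x)]_0^1.
Choose V so that boundary terms are either known or forced to vanish.
u has inhomogeneous Neumann u'(0) = 1, u'(1) = -2. [u' v]_0^1 = (-2)·v(1) − (1)·v(0) = − 2·v(1) − v(0). Take V = H^1(0, 1); boundary term becomes part of RHS.
Weak formulation: find u (satisfying any essential BC) such that ∫_0^1 u'(x) v'(x) dx = ∫_0^1 f v dx − 2·v(1) − v(0) for all v ∈ V (Neumann data are natural BCs: they enter the RHS as boundary terms).
Substituting f(x) = 3*cos(5*π*x) + 3, the right-hand side is ∫_0^1 (3*cos(5*π*x) + 3) v dx − 2·v(1) − v(0).
Compatibility check (pure Neumann): taking v ≡ 1 ∈ V gives 0 = ∫_0^1 f dx + (-2) − (1), i.e. ∫_0^1 f dx must equal u'(0) − u'(1) = 3. Indeed ∫_0^1 (3*cos(5*π*x) + 3) dx = 3, so the data are compatible. The solution is then unique only up to an additive constant (fix it e.g. by requiring ∫_0^1 u dx = 0).


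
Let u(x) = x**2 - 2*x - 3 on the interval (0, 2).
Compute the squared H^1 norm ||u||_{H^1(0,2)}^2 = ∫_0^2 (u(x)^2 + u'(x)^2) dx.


||u||_{H^1}^2 = 446/15

The H^1 norm (squared) on an interval (0, L) is
  ||u||_{H^1}^2 = ∫_0^L u(x)^2 dx + ∫_0^L u'(x)^2 dx.
Compute u'(x) = 2*x - 2.
Then u(x)^2 = x**4 - 4*x**3 - 2*x**2 + 12*x + 9 and u'(x)^2 = 4*x**2 - 8*x + 4.
Integrate each monomial from 0 to 2 using ∫_0^2 c·x^n dx = c·2^(n+1)/(n+1):
  ∫_0^2 u(x)^2 dx = ∫_0^2 (x^4 - 4*x^3 - 2*x^2 + 12*x + 9) dx. Term by term:
    ∫_0^2 x^4 dx = 32/5;  ∫_0^2 -4*x^3 dx = -16;  ∫_0^2 -2*x^2 dx = -16/3;
    ∫_0^2 12*x dx = 24;  ∫_0^2 9 dx = 18.
  Sum: 32/5 − 16 − 16/3 + 24 + 18 = 406/15.
  ∫_0^2 u'(x)^2 dx = ∫_0^2 (4*x^2 - 8*x + 4) dx. Term by term:
    ∫_0^2 4*x^2 dx = 32/3;  ∫_0^2 -8*x dx = -16;  ∫_0^2 4 dx = 8.
  Sum: 32/3 − 16 + 8 = 8/3.
Adding: ||u||_{H^1}^2 = 406/15 + 8/3 = 446/15.


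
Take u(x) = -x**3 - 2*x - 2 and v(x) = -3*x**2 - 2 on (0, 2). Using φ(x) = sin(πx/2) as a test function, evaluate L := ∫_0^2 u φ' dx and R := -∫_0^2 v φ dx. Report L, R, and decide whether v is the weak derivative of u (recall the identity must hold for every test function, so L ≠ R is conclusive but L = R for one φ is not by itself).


LHS = -96/π^3 + 32/π, RHS = -96/π^3 + 32/π. Yes, v = u' weakly.

u(x) = -x**3 - 2*x - 2, classical derivative u'(x) = -3*x**2 - 2.
φ(x) = sin(πx/2), so φ'(x) = π*cos(π*x/2)/2.
Note φ(0) = φ(2) = 0, so the boundary term u·φ vanishes.
LHS = ∫_0^2 u(x) φ'(x) dx = ∫_0^2 (-π*x^3*cos(π*x/2)/2 - π*x*cos(π*x/2) - π*cos(π*x/2)) dx. Term by term:
  ∫_0^2 -π*cos(π*x/2) dx = 0;  ∫_0^2 -π*x*cos(π*x/2) dx = 8/π;  ∫_0^2 -π*x^3*cos(π*x/2)/2 dx = -96/π^3 + 24/π.
Sum: 0 + 8/π + -96/π^3 + 24/π = -96/π^3 + 32/π.
So LHS = -96/π^3 + 32/π.
∫_0^2 v(x) φ(x) dx = ∫_0^2 (-3*x^2*sin(π*x/2) - 2*sin(π*x/2)) dx. Term by term:
  ∫_0^2 -2*sin(π*x/2) dx = -8/π;  ∫_0^2 -3*x^2*sin(π*x/2) dx = -24/π + 96/π^3.
Sum: -8/π + -24/π + 96/π^3 = -32/π + 96/π^3.
So RHS = -∫_0^2 v(x) φ(x) dx = -96/π^3 + 32/π.
LHS = RHS, so the identity holds for this test φ.
Moreover u is smooth here and v(x) = u'(x) = -3*x**2 - 2 pointwise, so the identity holds for every test function. Hence v is the weak derivative of u.


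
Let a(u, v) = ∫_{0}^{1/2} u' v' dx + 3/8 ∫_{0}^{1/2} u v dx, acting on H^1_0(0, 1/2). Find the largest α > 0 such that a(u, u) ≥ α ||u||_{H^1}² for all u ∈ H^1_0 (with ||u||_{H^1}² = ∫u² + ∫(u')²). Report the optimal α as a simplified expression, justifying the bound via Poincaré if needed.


α = (3 + 32*π^2)/(8*(1 + 4*π^2))

Coercivity of a(·,·) on H^1_0(0, 1/2) means a(u, u) ≥ α ||u||_{H^1}² for every u ∈ H^1_0.
The interval has length L = 1/2, and Poincaré/coercivity depend only on L. Here a(u, u) = ∫(u')² + (3/8)·∫u².
Here 0 < c = 3/8 < 1. The condition a(u,u) ≥ α||u||_{H^1}² reads (1−α)∫(u')² ≥ (α−c)∫u². Any admissible α is ≤ 1 (rapidly oscillating u have ∫u²/∫(u')² → 0), and α = 1 would force 0 ≥ (1−c)∫u², impossible since c < 1; so 1−α > 0. By the sharp Poincaré inequality on H^1_0 of an interval of length L, ∫(u')² ≥ (π/L)²∫u² with equality for the first sine mode sin(π(x−x₀)/L) (x₀ the left endpoint), so the inequality holds for all u iff (1−α)(π/L)² ≥ α − c, i.e. α ≤ ((π/L)² + c)/((π/L)² + 1) = (1 + c(L/π)²)/(1 + (L/π)²). With (π/L)² = 4*π^2 and c = 3/8, the largest admissible constant is α = ((π/L)² + c)/((π/L)² + 1).
Simplifying, α = (3 + 32*π^2)/(8*(1 + 4*π^2)).


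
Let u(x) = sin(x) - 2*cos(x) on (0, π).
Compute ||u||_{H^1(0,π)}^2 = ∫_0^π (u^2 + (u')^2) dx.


||u||_{H^1(0,π)}^2 = 5*π

u'(x) = 2*sin(x) + cos(x).
Expand u² and (u')² and integrate term by term on (0, π), using: for integers n ≥ 1, ∫_0^π sin²(nx) dx = ∫_0^π cos²(nx) dx = π/2; for n ≠ n', ∫_0^π sin(nx)sin(n'x) dx = ∫_0^π cos(nx)cos(n'x) dx = 0; and by product-to-sum, ∫_0^π sin(nx)cos(n'x) dx = ½∫_0^π [sin((n+n')x) + sin((n−n')x)] dx, which is 0 when n+n' is even and 2n/(n²−n'²) when n+n' is odd (it need not vanish on (0, π)).
  u² squared terms: (-2)²·∫cos(x)² dx = 4·π/2 = 2*π;  (1)²·∫sin(x)² dx = 1·π/2 = π/2.
  u² cross terms: 2·(-2)·(1)·∫cos(x)·sin(x) dx = -4·(0) = 0.
  So ∫_0^π u² dx = 2*π + π/2 + 0 = 5*π/2.
  (u')² squared terms: (2)²·∫sin(x)² dx = 4·π/2 = 2*π;  (1)²·∫cos(x)² dx = 1·π/2 = π/2.
  (u')² cross terms: 2·(2)·(1)·∫sin(x)·cos(x) dx = 4·(0) = 0.
  So ∫_0^π (u')² dx = 2*π + π/2 + 0 = 5*π/2.
||u||_{H^1}^2 = (5*π/2) + (5*π/2) = 5*π.


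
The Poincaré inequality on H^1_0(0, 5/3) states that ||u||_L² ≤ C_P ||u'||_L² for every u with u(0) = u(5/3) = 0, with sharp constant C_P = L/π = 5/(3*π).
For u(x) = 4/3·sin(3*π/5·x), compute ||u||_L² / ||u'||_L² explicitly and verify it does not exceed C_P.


||u||_L² / ||u'||_L² = 5/(3*π) = C_P.

u(x) = 4/3·sin(3*π/5·x), so u'(x) = 4*π*cos(3*π*x/5)/5.
Writing u(x) = A·sin(kπx/L) with A = 4/3 and k = 1, use ∫_0^L sin²(kπx/L) dx = L/2 and ∫_0^L cos²(kπx/L) dx = L/2.
u² = 16/9·sin²(3*π/5·x) and (u')² = 16*π^2/25·cos²(3*π/5·x), and each of sin², cos² integrates to L/2 = 5/6 over (0, 5/3).
∫_0^5/3 u² dx = 40/27, so ||u||_L² = 2*sqrt(30)/9.
∫_0^5/3 (u')² dx = 8*π^2/15, so ||u'||_L² = 2*sqrt(30)*π/15.
Ratio ||u||_L² / ||u'||_L² = 5/(3*π).
Sharp Poincaré constant on H^1_0(0, 5/3) is C_P = L/π = 5/(3*π), achieved by sin(3*π/5·x).
This is the k = 1 eigenfunction (up to amplitude), so the ratio equals the sharp Poincaré constant exactly.


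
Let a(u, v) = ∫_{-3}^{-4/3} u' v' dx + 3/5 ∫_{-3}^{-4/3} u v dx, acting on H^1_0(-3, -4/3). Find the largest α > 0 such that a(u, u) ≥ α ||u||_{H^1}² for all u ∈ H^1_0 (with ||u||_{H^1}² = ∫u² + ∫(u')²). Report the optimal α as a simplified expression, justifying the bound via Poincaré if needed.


α = 3*(5 + 3*π^2)/(25 + 9*π^2)

Coercivity of a(·,·) on H^1_0(-3, -4/3) means a(u, u) ≥ α ||u||_{H^1}² for every u ∈ H^1_0.
The interval has length L = 5/3, and Poincaré/coercivity depend only on L. Here a(u, u) = ∫(u')² + (3/5)·∫u².
Here 0 < c = 3/5 < 1. The condition a(u,u) ≥ α||u||_{H^1}² reads (1−α)∫(u')² ≥ (α−c)∫u². Any admissible α is ≤ 1 (rapidly oscillating u have ∫u²/∫(u')² → 0), and α = 1 would force 0 ≥ (1−c)∫u², impossible since c < 1; so 1−α > 0. By the sharp Poincaré inequality on H^1_0 of an interval of length L, ∫(u')² ≥ (π/L)²∫u² with equality for the first sine mode sin(π(x−x₀)/L) (x₀ the left endpoint), so the inequality holds for all u iff (1−α)(π/L)² ≥ α − c, i.e. α ≤ ((π/L)² + c)/((π/L)² + 1) = (1 + c(L/π)²)/(1 + (L/π)²). With (π/L)² = 9*π^2/25 and c = 3/5, the largest admissible constant is α = ((π/L)² + c)/((π/L)² + 1).
Simplifying, α = 3*(5 + 3*π^2)/(25 + 9*π^2).


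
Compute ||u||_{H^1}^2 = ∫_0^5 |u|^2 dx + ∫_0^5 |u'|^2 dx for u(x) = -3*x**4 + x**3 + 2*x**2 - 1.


||u||_{H^1}^2 = 35079185/12

The H^1 norm (squared) on an interval (0, L) is
  ||u||_{H^1}^2 = ∫_0^L u(x)^2 dx + ∫_0^L u'(x)^2 dx.
Compute u'(x) = -12*x**3 + 3*x**2 + 4*x.
Then u(x)^2 = 9*x**8 - 6*x**7 - 11*x**6 + 4*x**5 + 10*x**4 - 2*x**3 - 4*x**2 + 1 and u'(x)^2 = 144*x**6 - 72*x**5 - 87*x**4 + 24*x**3 + 16*x**2.
Integrate each monomial from 0 to 5 using ∫_0^5 c·x^n dx = c·5^(n+1)/(n+1):
  ∫_0^5 u(x)^2 dx = ∫_0^5 (9*x^8 - 6*x^7 - 11*x^6 + 4*x^5 + 10*x^4 - 2*x^3 - 4*x^2 + 1) dx. Term by term:
    ∫_0^5 9*x^8 dx = 1953125;  ∫_0^5 -6*x^7 dx = -1171875/4;  ∫_0^5 -11*x^6 dx = -859375/7;
    ∫_0^5 4*x^5 dx = 31250/3;  ∫_0^5 10*x^4 dx = 6250;  ∫_0^5 -2*x^3 dx = -625/2;
    ∫_0^5 -4*x^2 dx = -500/3;  ∫_0^5 1 dx = 5.
  Sum: 1953125 − 1171875/4 − 859375/7 + 31250/3 + 6250 − 625/2 − 500/3 + 5 = 43500265/28.
  ∫_0^5 u'(x)^2 dx = ∫_0^5 (144*x^6 - 72*x^5 - 87*x^4 + 24*x^3 + 16*x^2) dx. Term by term:
    ∫_0^5 144*x^6 dx = 11250000/7;  ∫_0^5 -72*x^5 dx = -187500;  ∫_0^5 -87*x^4 dx = -54375;
    ∫_0^5 24*x^3 dx = 3750;  ∫_0^5 16*x^2 dx = 2000/3.
  Sum: 11250000/7 − 187500 − 54375 + 3750 + 2000/3 = 28763375/21.
Adding: ||u||_{H^1}^2 = 43500265/28 + 28763375/21 = 35079185/12.


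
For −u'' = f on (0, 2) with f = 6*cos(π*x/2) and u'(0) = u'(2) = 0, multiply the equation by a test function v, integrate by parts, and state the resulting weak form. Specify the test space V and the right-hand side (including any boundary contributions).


V = H^1(0, 2) (no boundary constraint on v; u is determined up to an additive constant); weak form: ∫_0^2 u'v' dx = ∫_0^2 (6*cos(π*x/2)) v dx for all v ∈ V.

Multiply both sides by a test function v and integrate from 0 to 2:
  ∫_0^2 −u''(x) v(x) dx = ∫_0^2 f(x) v(x) dx.
Integrate the LHS by parts once:
  ∫_0^2 −u'' v dx = −[u'(x) v(x)]_0^2 + ∫_0^2 u'(x) v'(x) dx.
Thus ∫_0^2 u'(x) v'(x) dx = ∫_0^2 f(x) v(x) dx + [u'(x) v(x)]_0^2.
Choose V so that boundary terms are either known or forced to vanish.
u has homogeneous Neumann: u'(0) = u'(2) = 0. So [u' v]_0^2 = 0·v(2) − 0·v(0) = 0 for any v; take V = H^1(0, 2).
Weak formulation: find u (satisfying any essential BC) such that ∫_0^2 u'(x) v'(x) dx = ∫_0^2 f v dx for all v ∈ V (homogeneous Neumann, so boundary terms vanish).
Substituting f(x) = 6*cos(π*x/2), the right-hand side is ∫_0^2 (6*cos(π*x/2)) v dx.
Compatibility check (pure Neumann): taking v ≡ 1 ∈ V gives 0 = ∫_0^2 f dx + (0) − (0), i.e. ∫_0^2 f dx must equal u'(0) − u'(2) = 0. Indeed ∫_0^2 (6*cos(π*x/2)) dx = 0, so the data are compatible. The solution is then unique only up to an additive constant (fix it e.g. by requiring ∫_0^2 u dx = 0).


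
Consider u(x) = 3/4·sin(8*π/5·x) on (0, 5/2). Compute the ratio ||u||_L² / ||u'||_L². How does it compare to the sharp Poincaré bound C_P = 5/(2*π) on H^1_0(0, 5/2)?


||u||_L² / ||u'||_L² = 5/(8*π) < C_P = 5/(2*π).

u(x) = 3/4·sin(8*π/5·x), so u'(x) = 6*π*cos(8*π*x/5)/5.
Writing u(x) = A·sin(kπx/L) with A = 3/4 and k = 4, use ∫_0^L sin²(kπx/L) dx = L/2 and ∫_0^L cos²(kπx/L) dx = L/2.
u² = 9/16·sin²(8*π/5·x) and (u')² = 36*π^2/25·cos²(8*π/5·x), and each of sin², cos² integrates to L/2 = 5/4 over (0, 5/2).
∫_0^5/2 u² dx = 45/64, so ||u||_L² = 3*sqrt(5)/8.
∫_0^5/2 (u')² dx = 9*π^2/5, so ||u'||_L² = 3*sqrt(5)*π/5.
Ratio ||u||_L² / ||u'||_L² = 5/(8*π).
Sharp Poincaré constant on H^1_0(0, 5/2) is C_P = L/π = 5/(2*π), achieved by sin(2*π/5·x).
This is the k = 4 harmonic; the ratio L/(kπ) is strictly less than C_P = L/π, consistent with the sharp inequality ||u||_L² ≤ C_P ||u'||_L².


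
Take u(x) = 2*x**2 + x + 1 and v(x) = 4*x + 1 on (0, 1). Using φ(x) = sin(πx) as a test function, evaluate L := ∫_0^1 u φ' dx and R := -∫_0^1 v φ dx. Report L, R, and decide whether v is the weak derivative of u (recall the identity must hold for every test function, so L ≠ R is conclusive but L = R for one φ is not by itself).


LHS = -6/π, RHS = -6/π. Yes, v = u' weakly.

u(x) = 2*x**2 + x + 1, classical derivative u'(x) = 4*x + 1.
φ(x) = sin(πx), so φ'(x) = π*cos(π*x).
Note φ(0) = φ(1) = 0, so the boundary term u·φ vanishes.
LHS = ∫_0^1 u(x) φ'(x) dx = ∫_0^1 (2*π*x^2*cos(π*x) + π*x*cos(π*x) + π*cos(π*x)) dx. Term by term:
  ∫_0^1 π*cos(π*x) dx = 0;  ∫_0^1 π*x*cos(π*x) dx = -2/π;  ∫_0^1 2*π*x^2*cos(π*x) dx = -4/π.
Sum: 0 − 2/π − 4/π = -6/π.
So LHS = -6/π.
∫_0^1 v(x) φ(x) dx = ∫_0^1 (4*x*sin(π*x) + sin(π*x)) dx. Term by term:
  ∫_0^1 4*x*sin(π*x) dx = 4/π;  ∫_0^1 sin(π*x) dx = 2/π.
Sum: 4/π + 2/π = 6/π.
So RHS = -∫_0^1 v(x) φ(x) dx = -6/π.
LHS = RHS, so the identity holds for this test φ.
Moreover u is smooth here and v(x) = u'(x) = 4*x + 1 pointwise, so the identity holds for every test function. Hence v is the weak derivative of u.


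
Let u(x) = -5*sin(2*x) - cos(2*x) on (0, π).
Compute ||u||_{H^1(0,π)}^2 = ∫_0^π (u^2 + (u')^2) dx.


||u||_{H^1(0,π)}^2 = 65*π

u'(x) = 2*sin(2*x) - 10*cos(2*x).
Expand u² and (u')² and integrate term by term on (0, π), using: for integers n ≥ 1, ∫_0^π sin²(nx) dx = ∫_0^π cos²(nx) dx = π/2; for n ≠ n', ∫_0^π sin(nx)sin(n'x) dx = ∫_0^π cos(nx)cos(n'x) dx = 0; and by product-to-sum, ∫_0^π sin(nx)cos(n'x) dx = ½∫_0^π [sin((n+n')x) + sin((n−n')x)] dx, which is 0 when n+n' is even and 2n/(n²−n'²) when n+n' is odd (it need not vanish on (0, π)).
  u² squared terms: (-1)²·∫cos(2x)² dx = 1·π/2 = π/2;  (-5)²·∫sin(2x)² dx = 25·π/2 = 25*π/2.
  u² cross terms: 2·(-1)·(-5)·∫cos(2x)·sin(2x) dx = 10·(0) = 0.
  So ∫_0^π u² dx = π/2 + 25*π/2 + 0 = 13*π.
  (u')² squared terms: (-10)²·∫cos(2x)² dx = 100·π/2 = 50*π;  (2)²·∫sin(2x)² dx = 4·π/2 = 2*π.
  (u')² cross terms: 2·(-10)·(2)·∫cos(2x)·sin(2x) dx = -40·(0) = 0.
  So ∫_0^π (u')² dx = 50*π + 2*π + 0 = 52*π.
||u||_{H^1}^2 = (13*π) + (52*π) = 65*π.


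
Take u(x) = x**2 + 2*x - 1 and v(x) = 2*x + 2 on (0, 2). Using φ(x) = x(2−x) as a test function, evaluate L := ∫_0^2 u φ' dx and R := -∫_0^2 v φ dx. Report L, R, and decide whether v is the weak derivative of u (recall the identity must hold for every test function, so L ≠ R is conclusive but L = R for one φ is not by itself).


LHS = -16/3, RHS = -16/3. Yes, v = u' weakly.

u(x) = x**2 + 2*x - 1, classical derivative u'(x) = 2*x + 2.
φ(x) = x(2−x), so φ'(x) = 2 - 2*x.
Note φ(0) = φ(2) = 0, so the boundary term u·φ vanishes.
LHS = ∫_0^2 u(x) φ'(x) dx = ∫_0^2 (-2*x^3 - 2*x^2 + 6*x - 2) dx. Term by term:
  ∫_0^2 -2*x^3 dx = -8;  ∫_0^2 -2*x^2 dx = -16/3;  ∫_0^2 6*x dx = 12;
  ∫_0^2 -2 dx = -4.
Sum: -8 − 16/3 + 12 − 4 = -16/3.
So LHS = -16/3.
∫_0^2 v(x) φ(x) dx = ∫_0^2 (-2*x^3 + 2*x^2 + 4*x) dx. Term by term:
  ∫_0^2 -2*x^3 dx = -8;  ∫_0^2 2*x^2 dx = 16/3;  ∫_0^2 4*x dx = 8.
Sum: -8 + 16/3 + 8 = 16/3.
So RHS = -∫_0^2 v(x) φ(x) dx = -16/3.
LHS = RHS, so the identity holds for this test φ.
Moreover u is smooth here and v(x) = u'(x) = 2*x + 2 pointwise, so the identity holds for every test function. Hence v is the weak derivative of u.


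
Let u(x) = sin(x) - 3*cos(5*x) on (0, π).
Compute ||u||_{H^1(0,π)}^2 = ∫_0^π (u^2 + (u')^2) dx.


||u||_{H^1(0,π)}^2 = 118*π

u'(x) = 15*sin(5*x) + cos(x).
Expand u² and (u')² and integrate term by term on (0, π), using: for integers n ≥ 1, ∫_0^π sin²(nx) dx = ∫_0^π cos²(nx) dx = π/2; for n ≠ n', ∫_0^π sin(nx)sin(n'x) dx = ∫_0^π cos(nx)cos(n'x) dx = 0; and by product-to-sum, ∫_0^π sin(nx)cos(n'x) dx = ½∫_0^π [sin((n+n')x) + sin((n−n')x)] dx, which is 0 when n+n' is even and 2n/(n²−n'²) when n+n' is odd (it need not vanish on (0, π)).
  u² squared terms: (-3)²·∫cos(5x)² dx = 9·π/2 = 9*π/2;  (1)²·∫sin(x)² dx = 1·π/2 = π/2.
  u² cross terms: 2·(-3)·(1)·∫cos(5x)·sin(x) dx = -6·(0) = 0.
  So ∫_0^π u² dx = 9*π/2 + π/2 + 0 = 5*π.
  (u')² squared terms: (15)²·∫sin(5x)² dx = 225·π/2 = 225*π/2;  (1)²·∫cos(x)² dx = 1·π/2 = π/2.
  (u')² cross terms: 2·(15)·(1)·∫sin(5x)·cos(x) dx = 30·(0) = 0.
  So ∫_0^π (u')² dx = 225*π/2 + π/2 + 0 = 113*π.
||u||_{H^1}^2 = (5*π) + (113*π) = 118*π.


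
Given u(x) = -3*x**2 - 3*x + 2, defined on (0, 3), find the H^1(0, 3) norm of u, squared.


||u||_{H^1}^2 = 12459/10

The H^1 norm (squared) on an interval (0, L) is
  ||u||_{H^1}^2 = ∫_0^L u(x)^2 dx + ∫_0^L u'(x)^2 dx.
Compute u'(x) = -6*x - 3.
Then u(x)^2 = 9*x**4 + 18*x**3 - 3*x**2 - 12*x + 4 and u'(x)^2 = 36*x**2 + 36*x + 9.
Integrate each monomial from 0 to 3 using ∫_0^3 c·x^n dx = c·3^(n+1)/(n+1):
  ∫_0^3 u(x)^2 dx = ∫_0^3 (9*x^4 + 18*x^3 - 3*x^2 - 12*x + 4) dx. Term by term:
    ∫_0^3 9*x^4 dx = 2187/5;  ∫_0^3 18*x^3 dx = 729/2;  ∫_0^3 -3*x^2 dx = -27;
    ∫_0^3 -12*x dx = -54;  ∫_0^3 4 dx = 12.
  Sum: 2187/5 + 729/2 − 27 − 54 + 12 = 7329/10.
  ∫_0^3 u'(x)^2 dx = ∫_0^3 (36*x^2 + 36*x + 9) dx. Term by term:
    ∫_0^3 36*x^2 dx = 324;  ∫_0^3 36*x dx = 162;  ∫_0^3 9 dx = 27.
  Sum: 324 + 162 + 27 = 513.
Adding: ||u||_{H^1}^2 = 7329/10 + 513 = 12459/10.


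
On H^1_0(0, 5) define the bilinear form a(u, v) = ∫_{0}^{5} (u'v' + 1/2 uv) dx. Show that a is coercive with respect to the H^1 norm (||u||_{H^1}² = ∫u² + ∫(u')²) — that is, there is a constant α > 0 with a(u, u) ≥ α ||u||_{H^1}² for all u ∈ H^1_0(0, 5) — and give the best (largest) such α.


α = (π^2 + 25/2)/(π^2 + 25)

Coercivity of a(·,·) on H^1_0(0, 5) means a(u, u) ≥ α ||u||_{H^1}² for every u ∈ H^1_0.
The interval has length L = 5, and Poincaré/coercivity depend only on L. Here a(u, u) = ∫(u')² + (1/2)·∫u².
Here 0 < c = 1/2 < 1. The condition a(u,u) ≥ α||u||_{H^1}² reads (1−α)∫(u')² ≥ (α−c)∫u². Any admissible α is ≤ 1 (rapidly oscillating u have ∫u²/∫(u')² → 0), and α = 1 would force 0 ≥ (1−c)∫u², impossible since c < 1; so 1−α > 0. By the sharp Poincaré inequality on H^1_0 of an interval of length L, ∫(u')² ≥ (π/L)²∫u² with equality for the first sine mode sin(π(x−x₀)/L) (x₀ the left endpoint), so the inequality holds for all u iff (1−α)(π/L)² ≥ α − c, i.e. α ≤ ((π/L)² + c)/((π/L)² + 1) = (1 + c(L/π)²)/(1 + (L/π)²). With (π/L)² = π^2/25 and c = 1/2, the largest admissible constant is α = ((π/L)² + c)/((π/L)² + 1).
Simplifying, α = (π^2 + 25/2)/(π^2 + 25).


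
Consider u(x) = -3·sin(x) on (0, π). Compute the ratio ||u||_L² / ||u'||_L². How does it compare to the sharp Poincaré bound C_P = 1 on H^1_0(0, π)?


||u||_L² / ||u'||_L² = 1 = C_P.

u(x) = -3·sin(x), so u'(x) = -3*cos(x).
Writing u(x) = A·sin(kπx/L) with A = -3 and k = 1, use ∫_0^L sin²(kπx/L) dx = L/2 and ∫_0^L cos²(kπx/L) dx = L/2.
u² = 9·sin²(x) and (u')² = 9·cos²(x), and each of sin², cos² integrates to L/2 = π/2 over (0, π).
∫_0^π u² dx = 9*π/2, so ||u||_L² = 3*sqrt(2)*sqrt(π)/2.
∫_0^π (u')² dx = 9*π/2, so ||u'||_L² = 3*sqrt(2)*sqrt(π)/2.
Ratio ||u||_L² / ||u'||_L² = 1.
Sharp Poincaré constant on H^1_0(0, π) is C_P = L/π = 1, achieved by sin(x).
This is the k = 1 eigenfunction (up to amplitude), so the ratio equals the sharp Poincaré constant exactly.


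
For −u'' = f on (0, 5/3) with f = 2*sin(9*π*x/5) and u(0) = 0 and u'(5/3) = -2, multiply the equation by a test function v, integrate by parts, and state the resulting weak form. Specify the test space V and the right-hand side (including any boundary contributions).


V = {v ∈ H^1(0, 5/3) : v(0) = 0} (test functions vanish at x = 0 where u is specified); weak form: ∫_0^5/3 u'v' dx = ∫_0^5/3 (2*sin(9*π*x/5)) v dx − 2·v(5/3) for all v ∈ V.

Multiply both sides by a test function v and integrate from 0 to 5/3:
  ∫_0^5/3 −u''(x) v(x) dx = ∫_0^5/3 f(x) v(x) dx.
Integrate the LHS by parts once:
  ∫_0^5/3 −u'' v dx = −[u'(x) v(x)]_0^5/3 + ∫_0^5/3 u'(x) v'(x) dx.
Thus ∫_0^5/3 u'(x) v'(x) dx = ∫_0^5/3 f(x) v(x) dx + [u'(x) v(x)]_0^5/3.
Choose V so that boundary terms are either known or forced to vanish.
Mixed BC: u(0) = 0 (Dirichlet) and u'(5/3) = -2 (Neumann). Define V = {v ∈ H^1(0, 5/3) : v(0) = 0}. Then [u' v]_0^5/3 = u'(5/3)·v(5/3) − u'(0)·0 = − 2·v(5/3).
Weak formulation: find u (satisfying any essential BC) such that ∫_0^5/3 u'(x) v'(x) dx = ∫_0^5/3 f v dx − 2·v(5/3) for all v ∈ V (Dirichlet at 0 absorbed into V; Neumann datum at x = 5/3 contributes the boundary term).
Substituting f(x) = 2*sin(9*π*x/5), the right-hand side is ∫_0^5/3 (2*sin(9*π*x/5)) v dx − 2·v(5/3).


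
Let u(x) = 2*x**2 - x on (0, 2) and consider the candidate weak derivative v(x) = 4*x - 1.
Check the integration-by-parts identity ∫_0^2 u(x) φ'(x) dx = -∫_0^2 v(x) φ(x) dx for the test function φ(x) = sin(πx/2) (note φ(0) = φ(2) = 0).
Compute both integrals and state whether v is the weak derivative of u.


LHS = -12/π, RHS = -12/π. Yes, v = u' weakly.

u(x) = 2*x**2 - x, classical derivative u'(x) = 4*x - 1.
φ(x) = sin(πx/2), so φ'(x) = π*cos(π*x/2)/2.
Note φ(0) = φ(2) = 0, so the boundary term u·φ vanishes.
LHS = ∫_0^2 u(x) φ'(x) dx = ∫_0^2 (π*x^2*cos(π*x/2) - π*x*cos(π*x/2)/2) dx. Term by term:
  ∫_0^2 π*x^2*cos(π*x/2) dx = -16/π;  ∫_0^2 -π*x*cos(π*x/2)/2 dx = 4/π.
Sum: -16/π + 4/π = -12/π.
So LHS = -12/π.
∫_0^2 v(x) φ(x) dx = ∫_0^2 (4*x*sin(π*x/2) - sin(π*x/2)) dx. Term by term:
  ∫_0^2 -sin(π*x/2) dx = -4/π;  ∫_0^2 4*x*sin(π*x/2) dx = 16/π.
Sum: -4/π + 16/π = 12/π.
So RHS = -∫_0^2 v(x) φ(x) dx = -12/π.
LHS = RHS, so the identity holds for this test φ.
Moreover u is smooth here and v(x) = u'(x) = 4*x - 1 pointwise, so the identity holds for every test function. Hence v is the weak derivative of u.


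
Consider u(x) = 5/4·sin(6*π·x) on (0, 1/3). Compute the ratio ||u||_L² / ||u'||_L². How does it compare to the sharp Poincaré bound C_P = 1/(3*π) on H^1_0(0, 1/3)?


||u||_L² / ||u'||_L² = 1/(6*π) < C_P = 1/(3*π).

u(x) = 5/4·sin(6*π·x), so u'(x) = 15*π*cos(6*π*x)/2.
Writing u(x) = A·sin(kπx/L) with A = 5/4 and k = 2, use ∫_0^L sin²(kπx/L) dx = L/2 and ∫_0^L cos²(kπx/L) dx = L/2.
u² = 25/16·sin²(6*π·x) and (u')² = 225*π^2/4·cos²(6*π·x), and each of sin², cos² integrates to L/2 = 1/6 over (0, 1/3).
∫_0^1/3 u² dx = 25/96, so ||u||_L² = 5*sqrt(6)/24.
∫_0^1/3 (u')² dx = 75*π^2/8, so ||u'||_L² = 5*sqrt(6)*π/4.
Ratio ||u||_L² / ||u'||_L² = 1/(6*π).
Sharp Poincaré constant on H^1_0(0, 1/3) is C_P = L/π = 1/(3*π), achieved by sin(3*π·x).
This is the k = 2 harmonic; the ratio L/(kπ) is strictly less than C_P = L/π, consistent with the sharp inequality ||u||_L² ≤ C_P ||u'||_L².


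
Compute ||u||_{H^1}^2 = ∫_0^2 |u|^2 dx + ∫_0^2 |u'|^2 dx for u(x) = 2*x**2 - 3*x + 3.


||u||_{H^1}^2 = 424/15

The H^1 norm (squared) on an interval (0, L) is
  ||u||_{H^1}^2 = ∫_0^L u(x)^2 dx + ∫_0^L u'(x)^2 dx.
Compute u'(x) = 4*x - 3.
Then u(x)^2 = 4*x**4 - 12*x**3 + 21*x**2 - 18*x + 9 and u'(x)^2 = 16*x**2 - 24*x + 9.
Integrate each monomial from 0 to 2 using ∫_0^2 c·x^n dx = c·2^(n+1)/(n+1):
  ∫_0^2 u(x)^2 dx = ∫_0^2 (4*x^4 - 12*x^3 + 21*x^2 - 18*x + 9) dx. Term by term:
    ∫_0^2 4*x^4 dx = 128/5;  ∫_0^2 -12*x^3 dx = -48;  ∫_0^2 21*x^2 dx = 56;
    ∫_0^2 -18*x dx = -36;  ∫_0^2 9 dx = 18.
  Sum: 128/5 − 48 + 56 − 36 + 18 = 78/5.
  ∫_0^2 u'(x)^2 dx = ∫_0^2 (16*x^2 - 24*x + 9) dx. Term by term:
    ∫_0^2 16*x^2 dx = 128/3;  ∫_0^2 -24*x dx = -48;  ∫_0^2 9 dx = 18.
  Sum: 128/3 − 48 + 18 = 38/3.
Adding: ||u||_{H^1}^2 = 78/5 + 38/3 = 424/15.


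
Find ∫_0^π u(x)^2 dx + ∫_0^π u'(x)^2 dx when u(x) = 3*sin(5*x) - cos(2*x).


||u||_{H^1(0,π)}^2 = -100/7 + 239*π/2

u'(x) = 2*sin(2*x) + 15*cos(5*x).
Expand u² and (u')² and integrate term by term on (0, π), using: for integers n ≥ 1, ∫_0^π sin²(nx) dx = ∫_0^π cos²(nx) dx = π/2; for n ≠ n', ∫_0^π sin(nx)sin(n'x) dx = ∫_0^π cos(nx)cos(n'x) dx = 0; and by product-to-sum, ∫_0^π sin(nx)cos(n'x) dx = ½∫_0^π [sin((n+n')x) + sin((n−n')x)] dx, which is 0 when n+n' is even and 2n/(n²−n'²) when n+n' is odd (it need not vanish on (0, π)).
  u² squared terms: (-1)²·∫cos(2x)² dx = 1·π/2 = π/2;  (3)²·∫sin(5x)² dx = 9·π/2 = 9*π/2.
  u² cross terms: 2·(-1)·(3)·∫cos(2x)·sin(5x) dx = -6·(10/21) = -20/7.
  So ∫_0^π u² dx = π/2 + 9*π/2 − 20/7 = -20/7 + 5*π.
  (u')² squared terms: (2)²·∫sin(2x)² dx = 4·π/2 = 2*π;  (15)²·∫cos(5x)² dx = 225·π/2 = 225*π/2.
  (u')² cross terms: 2·(2)·(15)·∫sin(2x)·cos(5x) dx = 60·(-4/21) = -80/7.
  So ∫_0^π (u')² dx = 2*π + 225*π/2 − 80/7 = -80/7 + 229*π/2.
||u||_{H^1}^2 = (-20/7 + 5*π) + (-80/7 + 229*π/2) = -100/7 + 239*π/2.


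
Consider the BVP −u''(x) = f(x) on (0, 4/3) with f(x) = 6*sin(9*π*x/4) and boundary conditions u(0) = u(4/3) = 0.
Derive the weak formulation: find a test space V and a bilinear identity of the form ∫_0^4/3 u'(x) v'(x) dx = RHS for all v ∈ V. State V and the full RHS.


V = H^1_0(0, 4/3) (so v(0) = v(4/3) = 0); weak form: ∫_0^4/3 u'v' dx = ∫_0^4/3 (6*sin(9*π*x/4)) v dx for all v ∈ V.

Multiply both sides by a test function v and integrate from 0 to 4/3:
  ∫_0^4/3 −u''(x) v(x) dx = ∫_0^4/3 f(x) v(x) dx.
Integrate the LHS by parts once:
  ∫_0^4/3 −u'' v dx = −[u'(x) v(x)]_0^4/3 + ∫_0^4/3 u'(x) v'(x) dx.
Thus ∫_0^4/3 u'(x) v'(x) dx = ∫_0^4/3 f(x) v(x) dx + [u'(x) v(x)]_0^4/3.
Choose V so that boundary terms are either known or forced to vanish.
u is Dirichlet: u(0) = u(4/3) = 0. Let V = H^1_0(0, 4/3); then v(0) = v(4/3) = 0, and [u' v]_0^4/3 = 0.
Weak formulation: find u (satisfying any essential BC) such that ∫_0^4/3 u'(x) v'(x) dx = ∫_0^4/3 f v dx for all v ∈ V.
Substituting f(x) = 6*sin(9*π*x/4), the right-hand side is ∫_0^4/3 (6*sin(9*π*x/4)) v dx.


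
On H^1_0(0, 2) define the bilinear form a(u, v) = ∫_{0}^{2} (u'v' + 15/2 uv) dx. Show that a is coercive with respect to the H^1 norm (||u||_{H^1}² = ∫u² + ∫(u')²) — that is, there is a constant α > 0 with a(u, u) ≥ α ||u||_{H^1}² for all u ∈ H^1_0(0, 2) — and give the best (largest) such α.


α = 1

Coercivity of a(·,·) on H^1_0(0, 2) means a(u, u) ≥ α ||u||_{H^1}² for every u ∈ H^1_0.
The interval has length L = 2, and Poincaré/coercivity depend only on L. Here a(u, u) = ∫(u')² + (15/2)·∫u².
Here c = 15/2 ≥ 1, so a(u,u) = ∫(u')² + c∫u² ≥ ∫(u')² + ∫u² = ||u||_{H^1}², i.e. α = 1 works. No larger α is possible: a(u,u) ≥ α||u||_{H^1}² means (1−α)∫(u')² ≥ (α−c)∫u², and for the modes u_n = sin(nπ(x−x₀)/L) (x₀ the left endpoint) one has ∫u_n²/∫(u_n')² = (L/(nπ))² → 0, so a(u_n,u_n)/||u_n||_{H^1}² → 1. Hence the optimal constant is α = 1.
Therefore α = 1.


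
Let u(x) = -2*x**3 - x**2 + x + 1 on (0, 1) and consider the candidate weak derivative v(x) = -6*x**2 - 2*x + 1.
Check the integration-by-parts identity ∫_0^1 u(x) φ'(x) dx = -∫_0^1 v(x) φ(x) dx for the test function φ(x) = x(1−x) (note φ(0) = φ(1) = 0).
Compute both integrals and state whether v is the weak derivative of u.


LHS = 3/10, RHS = 3/10. Yes, v = u' weakly.

u(x) = -2*x**3 - x**2 + x + 1, classical derivative u'(x) = -6*x**2 - 2*x + 1.
φ(x) = x(1−x), so φ'(x) = 1 - 2*x.
Note φ(0) = φ(1) = 0, so the boundary term u·φ vanishes.
LHS = ∫_0^1 u(x) φ'(x) dx = ∫_0^1 (4*x^4 - 3*x^2 - x + 1) dx. Term by term:
  ∫_0^1 4*x^4 dx = 4/5;  ∫_0^1 -3*x^2 dx = -1;  ∫_0^1 -x dx = -1/2;
  ∫_0^1 1 dx = 1.
Sum: 4/5 − 1 − 1/2 + 1 = 3/10.
So LHS = 3/10.
∫_0^1 v(x) φ(x) dx = ∫_0^1 (6*x^4 - 4*x^3 - 3*x^2 + x) dx. Term by term:
  ∫_0^1 6*x^4 dx = 6/5;  ∫_0^1 -4*x^3 dx = -1;  ∫_0^1 -3*x^2 dx = -1;
  ∫_0^1 x dx = 1/2.
Sum: 6/5 − 1 − 1 + 1/2 = -3/10.
So RHS = -∫_0^1 v(x) φ(x) dx = 3/10.
LHS = RHS, so the identity holds for this test φ.
Moreover u is smooth here and v(x) = u'(x) = -6*x**2 - 2*x + 1 pointwise, so the identity holds for every test function. Hence v is the weak derivative of u.


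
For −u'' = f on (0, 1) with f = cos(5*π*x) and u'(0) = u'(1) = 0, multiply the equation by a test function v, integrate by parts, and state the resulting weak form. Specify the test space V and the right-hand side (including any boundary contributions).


V = H^1(0, 1) (no boundary constraint on v; u is determined up to an additive constant); weak form: ∫_0^1 u'v' dx = ∫_0^1 (cos(5*π*x)) v dx for all v ∈ V.

Multiply both sides by a test function v and integrate from 0 to 1:
  ∫_0^1 −u''(x) v(x) dx = ∫_0^1 f(x) v(x) dx.
Integrate the LHS by parts once:
  ∫_0^1 −u'' v dx = −[u'(x) v(x)]_0^1 + ∫_0^1 u'(x) v'(x) dx.
Thus ∫_0^1 u'(x) v'(x) dx = ∫_0^1 f(x) v(x) dx + [u'(x) v(x)]_0^1.
Choose V so that boundary terms are either known or forced to vanish.
u has homogeneous Neumann: u'(0) = u'(1) = 0. So [u' v]_0^1 = 0·v(1) − 0·v(0) = 0 for any v; take V = H^1(0, 1).
Weak formulation: find u (satisfying any essential BC) such that ∫_0^1 u'(x) v'(x) dx = ∫_0^1 f v dx for all v ∈ V (homogeneous Neumann, so boundary terms vanish).
Substituting f(x) = cos(5*π*x), the right-hand side is ∫_0^1 (cos(5*π*x)) v dx.
Compatibility check (pure Neumann): taking v ≡ 1 ∈ V gives 0 = ∫_0^1 f dx + (0) − (0), i.e. ∫_0^1 f dx must equal u'(0) − u'(1) = 0. Indeed ∫_0^1 (cos(5*π*x)) dx = 0, so the data are compatible. The solution is then unique only up to an additive constant (fix it e.g. by requiring ∫_0^1 u dx = 0).


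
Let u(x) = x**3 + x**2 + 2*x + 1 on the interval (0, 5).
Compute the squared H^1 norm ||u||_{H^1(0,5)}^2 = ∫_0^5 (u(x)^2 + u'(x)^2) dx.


||u||_{H^1}^2 = 406325/14

The H^1 norm (squared) on an interval (0, L) is
  ||u||_{H^1}^2 = ∫_0^L u(x)^2 dx + ∫_0^L u'(x)^2 dx.
Compute u'(x) = 3*x**2 + 2*x + 2.
Then u(x)^2 = x**6 + 2*x**5 + 5*x**4 + 6*x**3 + 6*x**2 + 4*x + 1 and u'(x)^2 = 9*x**4 + 12*x**3 + 16*x**2 + 8*x + 4.
Integrate each monomial from 0 to 5 using ∫_0^5 c·x^n dx = c·5^(n+1)/(n+1):
  ∫_0^5 u(x)^2 dx = ∫_0^5 (x^6 + 2*x^5 + 5*x^4 + 6*x^3 + 6*x^2 + 4*x + 1) dx. Term by term:
    ∫_0^5 x^6 dx = 78125/7;  ∫_0^5 2*x^5 dx = 15625/3;  ∫_0^5 5*x^4 dx = 3125;
    ∫_0^5 6*x^3 dx = 1875/2;  ∫_0^5 6*x^2 dx = 250;  ∫_0^5 4*x dx = 50;
    ∫_0^5 1 dx = 5.
  Sum: 78125/7 + 15625/3 + 3125 + 1875/2 + 250 + 50 + 5 = 870935/42.
  ∫_0^5 u'(x)^2 dx = ∫_0^5 (9*x^4 + 12*x^3 + 16*x^2 + 8*x + 4) dx. Term by term:
    ∫_0^5 9*x^4 dx = 5625;  ∫_0^5 12*x^3 dx = 1875;  ∫_0^5 16*x^2 dx = 2000/3;
    ∫_0^5 8*x dx = 100;  ∫_0^5 4 dx = 20.
  Sum: 5625 + 1875 + 2000/3 + 100 + 20 = 24860/3.
Adding: ||u||_{H^1}^2 = 870935/42 + 24860/3 = 406325/14.
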